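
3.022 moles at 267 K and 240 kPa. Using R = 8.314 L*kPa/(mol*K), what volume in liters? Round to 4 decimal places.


PV = nRT, solve for V = nRT / P.
nRT = 3.022 * 8.314 * 267 = 6708.3504
V = 6708.3504 / 240
V = 27.95146 L, rounded to 4 dp:

27.9515 L


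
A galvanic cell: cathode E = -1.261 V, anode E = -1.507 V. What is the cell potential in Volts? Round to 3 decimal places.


Standard cell potential: E_cell = E_cathode - E_anode.
E_cell = -1.261 - (-1.507)
E_cell = 0.246 V, rounded to 3 dp:

0.246 V


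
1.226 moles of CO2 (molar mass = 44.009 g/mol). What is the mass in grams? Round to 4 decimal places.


mass = n * M
mass = 1.226 * 44.009
mass = 53.955034 g, rounded to 4 dp:

53.9550 g


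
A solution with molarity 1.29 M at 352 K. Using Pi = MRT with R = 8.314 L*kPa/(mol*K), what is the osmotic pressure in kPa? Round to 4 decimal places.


Osmotic pressure (van't Hoff): Pi = M*R*T.
RT = 8.314 * 352 = 2926.528
Pi = 1.29 * 2926.528
Pi = 3775.22112 kPa, rounded to 4 dp:

3775.2211 kPa


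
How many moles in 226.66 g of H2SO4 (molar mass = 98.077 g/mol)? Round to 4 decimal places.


n = mass / M
n = 226.66 / 98.077
n = 2.31104132 mol, rounded to 4 dp:

2.3110 mol


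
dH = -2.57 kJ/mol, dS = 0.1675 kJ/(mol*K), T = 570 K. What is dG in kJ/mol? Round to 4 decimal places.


Gibbs: dG = dH - T*dS (consistent units, dS already in kJ/(mol*K)).
T*dS = 570 * 0.1675 = 95.475
dG = -2.57 - (95.475)
dG = -98.045 kJ/mol, rounded to 4 dp:

-98.0450 kJ/mol


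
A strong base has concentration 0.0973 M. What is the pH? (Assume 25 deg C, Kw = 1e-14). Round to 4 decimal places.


A strong base dissociates completely, so [OH-] equals the given concentration.
pOH = -log10([OH-]) = -log10(0.0973) = 1.011887
pH = 14 - pOH = 14 - 1.011887
pH = 12.988113, rounded to 4 dp:

12.9881


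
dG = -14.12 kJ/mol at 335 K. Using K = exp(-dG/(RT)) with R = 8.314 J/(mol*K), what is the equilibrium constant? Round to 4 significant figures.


dG is in kJ/mol; multiply by 1000 to match R in J/(mol*K).
RT = 8.314 * 335 = 2785.19 J/mol
exponent = -dG*1000 / (RT) = -(-14.12*1000) / 2785.19 = 5.06967209
K = exp(5.06967209)
K = 159.12214, rounded to 4 significant figures:

159.1


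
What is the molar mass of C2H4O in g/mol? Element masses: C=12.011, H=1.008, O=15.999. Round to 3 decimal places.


M = sum(count * atomic_mass) over atoms.
M = 2*12.011 + 4*1.008 + 1*15.999
M = 24.022 + 4.032 + 15.999
M = 44.053 g/mol, rounded to 3 dp:

44.053 g/mol


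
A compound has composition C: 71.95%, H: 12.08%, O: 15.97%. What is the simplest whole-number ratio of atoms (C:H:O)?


Assume 100 g of compound, divide each mass% by atomic mass to get moles, then normalize by the smallest to get a raw atom ratio.
Moles per 100 g: C: 71.95/12.011 = 5.9903, H: 12.08/1.008 = 11.9841, O: 15.97/15.999 = 0.9982
Raw ratio (divide by min = 0.9982): C: 6.001, H: 12.006, O: 1.0
Multiply by 1 to clear fractions: C: 6.001 ~= 6, H: 12.006 ~= 12, O: 1.0 ~= 1
Reduce by GCD to get the simplest whole-number ratio:

6:12:1


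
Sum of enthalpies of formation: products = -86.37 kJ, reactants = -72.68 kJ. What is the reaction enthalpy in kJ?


dH_rxn = sum(dH_f products) - sum(dH_f reactants)
dH_rxn = -86.37 - (-72.68)
dH_rxn = -13.69 kJ:

-13.69 kJ


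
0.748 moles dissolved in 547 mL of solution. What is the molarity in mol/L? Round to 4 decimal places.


Convert volume to liters: V_L = V_mL / 1000.
V_L = 547 / 1000 = 0.547 L
M = n / V_L = 0.748 / 0.547
M = 1.36745887 mol/L, rounded to 4 dp:

1.3675 mol/L


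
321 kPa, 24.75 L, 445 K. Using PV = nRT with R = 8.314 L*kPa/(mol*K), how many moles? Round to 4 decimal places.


PV = nRT, solve for n = PV / (RT).
PV = 321 * 24.75 = 7944.75
RT = 8.314 * 445 = 3699.73
n = 7944.75 / 3699.73
n = 2.14738643 mol, rounded to 4 dp:

2.1474 mol


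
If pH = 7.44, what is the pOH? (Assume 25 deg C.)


At 25 deg C, pH + pOH = 14.
pOH = 14 - pH = 14 - 7.44
pOH = 6.56:

6.56


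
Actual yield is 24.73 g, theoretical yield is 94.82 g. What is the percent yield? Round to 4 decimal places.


% yield = 100 * actual / theoretical
% yield = 100 * 24.73 / 94.82
% yield = 26.08099557 %, rounded to 4 dp:

26.0810 %


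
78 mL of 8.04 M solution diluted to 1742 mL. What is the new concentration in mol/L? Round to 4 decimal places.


Dilution: M1*V1 = M2*V2, solve for M2.
M2 = M1*V1 / V2
M2 = 8.04 * 78 / 1742
M2 = 627.12 / 1742
M2 = 0.36 mol/L, rounded to 4 dp:

0.3600 mol/L


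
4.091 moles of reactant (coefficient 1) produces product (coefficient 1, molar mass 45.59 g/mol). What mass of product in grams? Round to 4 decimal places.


Use the coefficient ratio to convert reactant moles to product moles, then multiply by the product's molar mass.
moles_P = moles_R * (coeff_P / coeff_R) = 4.091 * (1/1) = 4.091
mass_P = moles_P * M_P = 4.091 * 45.59
mass_P = 186.50869 g, rounded to 4 dp:

186.5087 g


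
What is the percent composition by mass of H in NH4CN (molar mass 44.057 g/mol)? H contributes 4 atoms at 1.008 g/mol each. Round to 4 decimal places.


pct = 100 * (n_elem * M_elem) / M_total
mass_contribution = 4 * 1.008 = 4.032 g/mol
pct = 100 * 4.032 / 44.057
pct = 9.15178065 %, rounded to 4 dp:

9.1518 %


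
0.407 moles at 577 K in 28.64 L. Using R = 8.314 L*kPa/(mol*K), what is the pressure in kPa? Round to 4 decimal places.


PV = nRT, solve for P = nRT / V.
nRT = 0.407 * 8.314 * 577 = 1952.4514
P = 1952.4514 / 28.64
P = 68.17218575 kPa, rounded to 4 dp:

68.1722 kPa


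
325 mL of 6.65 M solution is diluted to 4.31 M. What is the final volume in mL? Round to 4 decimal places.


Dilution: M1*V1 = M2*V2, solve for V2.
V2 = M1*V1 / M2
V2 = 6.65 * 325 / 4.31
V2 = 2161.25 / 4.31
V2 = 501.45011601 mL, rounded to 4 dp:

501.4501 mL


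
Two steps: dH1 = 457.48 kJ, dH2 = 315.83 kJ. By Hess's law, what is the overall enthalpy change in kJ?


Hess's law: enthalpy is a state function, so add the step enthalpies.
dH_total = dH1 + dH2 = 457.48 + (315.83)
dH_total = 773.31 kJ:

773.31 kJ


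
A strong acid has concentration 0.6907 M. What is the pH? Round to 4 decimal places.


A strong acid dissociates completely, so [H+] equals the given concentration.
pH = -log10([H+]) = -log10(0.6907)
pH = 0.16071054, rounded to 4 dp:

0.1607


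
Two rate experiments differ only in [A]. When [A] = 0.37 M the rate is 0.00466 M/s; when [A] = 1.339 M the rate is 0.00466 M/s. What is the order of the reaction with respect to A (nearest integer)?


Rate is proportional to [A]^n, so rate2/rate1 = ([A]2/[A]1)^n. Take logs to solve for n.
rate2/rate1 = 0.00466 / 0.00466 = 1.0
[A]2/[A]1 = 1.339 / 0.37 = 3.6189
n = ln(1.0) / ln(3.6189) = 0.0
Nearest integer order:

0


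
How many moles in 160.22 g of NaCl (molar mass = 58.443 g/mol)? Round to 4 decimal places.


n = mass / M
n = 160.22 / 58.443
n = 2.7414746 mol, rounded to 4 dp:

2.7415 mol


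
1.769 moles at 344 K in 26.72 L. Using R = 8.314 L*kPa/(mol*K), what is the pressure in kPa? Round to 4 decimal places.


PV = nRT, solve for P = nRT / V.
nRT = 1.769 * 8.314 * 344 = 5059.3683
P = 5059.3683 / 26.72
P = 189.34761602 kPa, rounded to 4 dp:

189.3476 kPa


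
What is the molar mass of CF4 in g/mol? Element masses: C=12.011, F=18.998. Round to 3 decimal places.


M = sum(count * atomic_mass) over atoms.
M = 1*12.011 + 4*18.998
M = 12.011 + 75.992
M = 88.003 g/mol, rounded to 3 dp:

88.003 g/mol


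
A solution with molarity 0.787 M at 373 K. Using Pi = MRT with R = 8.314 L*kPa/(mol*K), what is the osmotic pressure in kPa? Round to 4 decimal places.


Osmotic pressure (van't Hoff): Pi = M*R*T.
RT = 8.314 * 373 = 3101.122
Pi = 0.787 * 3101.122
Pi = 2440.583014 kPa, rounded to 4 dp:

2440.5830 kPa


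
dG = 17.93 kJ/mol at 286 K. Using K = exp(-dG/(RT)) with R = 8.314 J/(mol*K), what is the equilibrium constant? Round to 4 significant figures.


dG is in kJ/mol; multiply by 1000 to match R in J/(mol*K).
RT = 8.314 * 286 = 2377.804 J/mol
exponent = -dG*1000 / (RT) = -(17.93*1000) / 2377.804 = -7.54057105
K = exp(-7.54057105)
K = 0.00053109425, rounded to 4 significant figures:

0.0005311


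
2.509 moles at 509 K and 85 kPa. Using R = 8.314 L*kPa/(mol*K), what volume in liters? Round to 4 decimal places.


PV = nRT, solve for V = nRT / P.
nRT = 2.509 * 8.314 * 509 = 10617.6514
V = 10617.6514 / 85
V = 124.91354588 L, rounded to 4 dp:

124.9135 L


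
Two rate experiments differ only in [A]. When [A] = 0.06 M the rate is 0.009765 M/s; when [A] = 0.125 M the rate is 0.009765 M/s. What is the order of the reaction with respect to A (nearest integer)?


Rate is proportional to [A]^n, so rate2/rate1 = ([A]2/[A]1)^n. Take logs to solve for n.
rate2/rate1 = 0.009765 / 0.009765 = 1.0
[A]2/[A]1 = 0.125 / 0.06 = 2.0833
n = ln(1.0) / ln(2.0833) = 0.0
Nearest integer order:

0


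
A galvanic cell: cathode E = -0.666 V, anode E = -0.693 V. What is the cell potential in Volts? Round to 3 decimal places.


Standard cell potential: E_cell = E_cathode - E_anode.
E_cell = -0.666 - (-0.693)
E_cell = 0.027 V, rounded to 3 dp:

0.027 V


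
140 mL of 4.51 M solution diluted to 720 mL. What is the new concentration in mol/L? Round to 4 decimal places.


Dilution: M1*V1 = M2*V2, solve for M2.
M2 = M1*V1 / V2
M2 = 4.51 * 140 / 720
M2 = 631.4 / 720
M2 = 0.87694444 mol/L, rounded to 4 dp:

0.8769 mol/L


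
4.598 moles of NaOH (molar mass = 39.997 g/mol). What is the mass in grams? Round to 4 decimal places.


mass = n * M
mass = 4.598 * 39.997
mass = 183.906206 g, rounded to 4 dp:

183.9062 g


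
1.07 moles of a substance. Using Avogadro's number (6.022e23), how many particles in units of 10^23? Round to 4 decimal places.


N = n * NA, then divide by 1e23 for the requested units.
N / 1e23 = n * 6.022
N / 1e23 = 1.07 * 6.022
N / 1e23 = 6.44354, rounded to 4 dp:

6.4435


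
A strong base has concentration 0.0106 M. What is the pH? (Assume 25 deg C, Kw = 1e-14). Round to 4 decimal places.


A strong base dissociates completely, so [OH-] equals the given concentration.
pOH = -log10([OH-]) = -log10(0.0106) = 1.974694
pH = 14 - pOH = 14 - 1.974694
pH = 12.025306, rounded to 4 dp:

12.0253


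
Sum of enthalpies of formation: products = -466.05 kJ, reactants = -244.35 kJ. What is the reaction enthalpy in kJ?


dH_rxn = sum(dH_f products) - sum(dH_f reactants)
dH_rxn = -466.05 - (-244.35)
dH_rxn = -221.7 kJ:

-221.70 kJ


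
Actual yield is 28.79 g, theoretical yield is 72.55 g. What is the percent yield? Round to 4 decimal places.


% yield = 100 * actual / theoretical
% yield = 100 * 28.79 / 72.55
% yield = 39.68297726 %, rounded to 4 dp:

39.6830 %


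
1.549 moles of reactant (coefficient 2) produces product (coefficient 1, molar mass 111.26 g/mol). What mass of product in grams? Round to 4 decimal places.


Use the coefficient ratio to convert reactant moles to product moles, then multiply by the product's molar mass.
moles_P = moles_R * (coeff_P / coeff_R) = 1.549 * (1/2) = 0.7745
mass_P = moles_P * M_P = 0.7745 * 111.26
mass_P = 86.17087 g, rounded to 4 dp:

86.1709 g


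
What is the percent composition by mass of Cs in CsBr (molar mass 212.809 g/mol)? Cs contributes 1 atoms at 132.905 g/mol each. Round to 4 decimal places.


pct = 100 * (n_elem * M_elem) / M_total
mass_contribution = 1 * 132.905 = 132.905 g/mol
pct = 100 * 132.905 / 212.809
pct = 62.45271582 %, rounded to 4 dp:

62.4527 %


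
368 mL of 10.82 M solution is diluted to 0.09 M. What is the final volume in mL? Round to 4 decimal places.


Dilution: M1*V1 = M2*V2, solve for V2.
V2 = M1*V1 / M2
V2 = 10.82 * 368 / 0.09
V2 = 3981.76 / 0.09
V2 = 44241.77777778 mL, rounded to 4 dp:

44241.7778 mL


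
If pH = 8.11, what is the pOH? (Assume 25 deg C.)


At 25 deg C, pH + pOH = 14.
pOH = 14 - pH = 14 - 8.11
pOH = 5.89:

5.89


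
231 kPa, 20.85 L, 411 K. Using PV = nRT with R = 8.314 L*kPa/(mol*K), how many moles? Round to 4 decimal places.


PV = nRT, solve for n = PV / (RT).
PV = 231 * 20.85 = 4816.35
RT = 8.314 * 411 = 3417.054
n = 4816.35 / 3417.054
n = 1.40950363 mol, rounded to 4 dp:

1.4095 mol


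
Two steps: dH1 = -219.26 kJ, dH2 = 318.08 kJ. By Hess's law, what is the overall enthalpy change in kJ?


Hess's law: enthalpy is a state function, so add the step enthalpies.
dH_total = dH1 + dH2 = -219.26 + (318.08)
dH_total = 98.82 kJ:

98.82 kJ


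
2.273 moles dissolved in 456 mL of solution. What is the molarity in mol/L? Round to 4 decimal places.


Convert volume to liters: V_L = V_mL / 1000.
V_L = 456 / 1000 = 0.456 L
M = n / V_L = 2.273 / 0.456
M = 4.98464912 mol/L, rounded to 4 dp:

4.9846 mol/L


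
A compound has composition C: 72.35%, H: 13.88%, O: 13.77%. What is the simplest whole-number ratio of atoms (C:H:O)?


Assume 100 g of compound, divide each mass% by atomic mass to get moles, then normalize by the smallest to get a raw atom ratio.
Moles per 100 g: C: 72.35/12.011 = 6.0236, H: 13.88/1.008 = 13.7698, O: 13.77/15.999 = 0.8607
Raw ratio (divide by min = 0.8607): C: 6.999, H: 15.999, O: 1.0
Multiply by 1 to clear fractions: C: 6.999 ~= 7, H: 15.999 ~= 16, O: 1.0 ~= 1
Reduce by GCD to get the simplest whole-number ratio:

7:16:1


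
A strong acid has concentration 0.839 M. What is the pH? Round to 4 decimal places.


A strong acid dissociates completely, so [H+] equals the given concentration.
pH = -log10([H+]) = -log10(0.839)
pH = 0.07623804, rounded to 4 dp:

0.0762


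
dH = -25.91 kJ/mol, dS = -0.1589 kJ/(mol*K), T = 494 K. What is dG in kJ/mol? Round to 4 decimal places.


Gibbs: dG = dH - T*dS (consistent units, dS already in kJ/(mol*K)).
T*dS = 494 * -0.1589 = -78.4966
dG = -25.91 - (-78.4966)
dG = 52.5866 kJ/mol, rounded to 4 dp:

52.5866 kJ/mol


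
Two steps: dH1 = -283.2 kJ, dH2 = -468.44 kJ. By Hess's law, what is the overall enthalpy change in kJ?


Hess's law: enthalpy is a state function, so add the step enthalpies.
dH_total = dH1 + dH2 = -283.2 + (-468.44)
dH_total = -751.64 kJ:

-751.64 kJ


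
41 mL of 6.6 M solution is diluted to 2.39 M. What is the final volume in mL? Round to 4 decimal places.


Dilution: M1*V1 = M2*V2, solve for V2.
V2 = M1*V1 / M2
V2 = 6.6 * 41 / 2.39
V2 = 270.6 / 2.39
V2 = 113.22175732 mL, rounded to 4 dp:

113.2218 mL


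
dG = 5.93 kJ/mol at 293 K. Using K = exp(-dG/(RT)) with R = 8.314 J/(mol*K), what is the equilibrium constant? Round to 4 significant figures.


dG is in kJ/mol; multiply by 1000 to match R in J/(mol*K).
RT = 8.314 * 293 = 2436.002 J/mol
exponent = -dG*1000 / (RT) = -(5.93*1000) / 2436.002 = -2.43431656
K = exp(-2.43431656)
K = 0.087657635, rounded to 4 significant figures:

0.08766


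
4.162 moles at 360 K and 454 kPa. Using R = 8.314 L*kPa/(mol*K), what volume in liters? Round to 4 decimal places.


PV = nRT, solve for V = nRT / P.
nRT = 4.162 * 8.314 * 360 = 12457.0325
V = 12457.0325 / 454
V = 27.43839758 L, rounded to 4 dp:

27.4384 L


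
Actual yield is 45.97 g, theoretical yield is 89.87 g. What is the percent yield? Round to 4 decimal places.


% yield = 100 * actual / theoretical
% yield = 100 * 45.97 / 89.87
% yield = 51.15166351 %, rounded to 4 dp:

51.1517 %


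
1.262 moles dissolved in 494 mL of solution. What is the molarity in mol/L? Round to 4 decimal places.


Convert volume to liters: V_L = V_mL / 1000.
V_L = 494 / 1000 = 0.494 L
M = n / V_L = 1.262 / 0.494
M = 2.55465587 mol/L, rounded to 4 dp:

2.5547 mol/L


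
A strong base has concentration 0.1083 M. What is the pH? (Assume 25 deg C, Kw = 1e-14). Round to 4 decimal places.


A strong base dissociates completely, so [OH-] equals the given concentration.
pOH = -log10([OH-]) = -log10(0.1083) = 0.965372
pH = 14 - pOH = 14 - 0.965372
pH = 13.034628, rounded to 4 dp:

13.0346


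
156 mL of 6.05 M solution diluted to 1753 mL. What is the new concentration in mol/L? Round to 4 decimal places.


Dilution: M1*V1 = M2*V2, solve for M2.
M2 = M1*V1 / V2
M2 = 6.05 * 156 / 1753
M2 = 943.8 / 1753
M2 = 0.53839133 mol/L, rounded to 4 dp:

0.5384 mol/L


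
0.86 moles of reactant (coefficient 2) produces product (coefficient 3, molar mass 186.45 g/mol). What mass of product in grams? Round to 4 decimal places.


Use the coefficient ratio to convert reactant moles to product moles, then multiply by the product's molar mass.
moles_P = moles_R * (coeff_P / coeff_R) = 0.86 * (3/2) = 1.29
mass_P = moles_P * M_P = 1.29 * 186.45
mass_P = 240.5205 g, rounded to 4 dp:

240.5205 g


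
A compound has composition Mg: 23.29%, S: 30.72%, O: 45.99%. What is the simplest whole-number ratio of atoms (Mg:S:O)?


Assume 100 g of compound, divide each mass% by atomic mass to get moles, then normalize by the smallest to get a raw atom ratio.
Moles per 100 g: Mg: 23.29/24.305 = 0.9582, S: 30.72/32.065 = 0.9581, O: 45.99/15.999 = 2.8746
Raw ratio (divide by min = 0.9581): Mg: 1.0, S: 1.0, O: 3.0
Multiply by 1 to clear fractions: Mg: 1.0 ~= 1, S: 1.0 ~= 1, O: 3.0 ~= 3
Reduce by GCD to get the simplest whole-number ratio:

1:1:3


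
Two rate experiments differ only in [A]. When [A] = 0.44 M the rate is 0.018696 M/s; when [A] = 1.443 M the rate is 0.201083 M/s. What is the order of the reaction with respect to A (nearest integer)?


Rate is proportional to [A]^n, so rate2/rate1 = ([A]2/[A]1)^n. Take logs to solve for n.
rate2/rate1 = 0.201083 / 0.018696 = 10.7554
[A]2/[A]1 = 1.443 / 0.44 = 3.2795
n = ln(10.7554) / ln(3.2795) = 2.0
Nearest integer order:

2


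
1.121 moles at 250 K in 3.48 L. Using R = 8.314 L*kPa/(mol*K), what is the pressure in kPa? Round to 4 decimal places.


PV = nRT, solve for P = nRT / V.
nRT = 1.121 * 8.314 * 250 = 2329.9985
P = 2329.9985 / 3.48
P = 669.53979885 kPa, rounded to 4 dp:

669.5398 kPa


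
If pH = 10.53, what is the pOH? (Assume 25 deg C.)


At 25 deg C, pH + pOH = 14.
pOH = 14 - pH = 14 - 10.53
pOH = 3.47:

3.47


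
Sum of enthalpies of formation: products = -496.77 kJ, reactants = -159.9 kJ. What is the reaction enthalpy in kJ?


dH_rxn = sum(dH_f products) - sum(dH_f reactants)
dH_rxn = -496.77 - (-159.9)
dH_rxn = -336.87 kJ:

-336.87 kJ


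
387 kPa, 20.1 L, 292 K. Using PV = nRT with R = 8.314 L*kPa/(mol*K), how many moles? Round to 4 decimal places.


PV = nRT, solve for n = PV / (RT).
PV = 387 * 20.1 = 7778.7
RT = 8.314 * 292 = 2427.688
n = 7778.7 / 2427.688
n = 3.20415968 mol, rounded to 4 dp:

3.2042 mol


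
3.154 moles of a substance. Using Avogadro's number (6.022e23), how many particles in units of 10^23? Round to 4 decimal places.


N = n * NA, then divide by 1e23 for the requested units.
N / 1e23 = n * 6.022
N / 1e23 = 3.154 * 6.022
N / 1e23 = 18.993388, rounded to 4 dp:

18.9934


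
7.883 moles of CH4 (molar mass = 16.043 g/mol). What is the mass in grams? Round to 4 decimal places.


mass = n * M
mass = 7.883 * 16.043
mass = 126.466969 g, rounded to 4 dp:

126.4670 g


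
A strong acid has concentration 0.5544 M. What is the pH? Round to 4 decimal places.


A strong acid dissociates completely, so [H+] equals the given concentration.
pH = -log10([H+]) = -log10(0.5544)
pH = 0.25617678, rounded to 4 dp:

0.2562


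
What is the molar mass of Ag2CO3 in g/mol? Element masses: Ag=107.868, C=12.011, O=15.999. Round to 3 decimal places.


M = sum(count * atomic_mass) over atoms.
M = 2*107.868 + 1*12.011 + 3*15.999
M = 215.736 + 12.011 + 47.997
M = 275.744 g/mol, rounded to 3 dp:

275.744 g/mol


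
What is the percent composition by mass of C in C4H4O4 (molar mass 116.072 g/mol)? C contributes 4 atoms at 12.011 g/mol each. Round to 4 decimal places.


pct = 100 * (n_elem * M_elem) / M_total
mass_contribution = 4 * 12.011 = 48.044 g/mol
pct = 100 * 48.044 / 116.072
pct = 41.39155007 %, rounded to 4 dp:

41.3916 %


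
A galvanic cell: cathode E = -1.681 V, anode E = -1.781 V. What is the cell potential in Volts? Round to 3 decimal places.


Standard cell potential: E_cell = E_cathode - E_anode.
E_cell = -1.681 - (-1.781)
E_cell = 0.1 V, rounded to 3 dp:

0.100 V


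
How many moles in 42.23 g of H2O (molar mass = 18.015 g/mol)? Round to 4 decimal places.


n = mass / M
n = 42.23 / 18.015
n = 2.34415765 mol, rounded to 4 dp:

2.3442 mol


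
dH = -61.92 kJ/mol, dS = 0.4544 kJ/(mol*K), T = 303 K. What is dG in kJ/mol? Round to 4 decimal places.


Gibbs: dG = dH - T*dS (consistent units, dS already in kJ/(mol*K)).
T*dS = 303 * 0.4544 = 137.6832
dG = -61.92 - (137.6832)
dG = -199.6032 kJ/mol, rounded to 4 dp:

-199.6032 kJ/mol


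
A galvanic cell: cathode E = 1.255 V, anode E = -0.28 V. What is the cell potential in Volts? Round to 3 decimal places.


Standard cell potential: E_cell = E_cathode - E_anode.
E_cell = 1.255 - (-0.28)
E_cell = 1.535 V, rounded to 3 dp:

1.535 V


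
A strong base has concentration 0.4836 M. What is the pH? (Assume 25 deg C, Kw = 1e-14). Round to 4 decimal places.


A strong base dissociates completely, so [OH-] equals the given concentration.
pOH = -log10([OH-]) = -log10(0.4836) = 0.315514
pH = 14 - pOH = 14 - 0.315514
pH = 13.684486, rounded to 4 dp:

13.6845


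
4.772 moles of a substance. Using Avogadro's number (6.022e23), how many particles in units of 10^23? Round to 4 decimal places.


N = n * NA, then divide by 1e23 for the requested units.
N / 1e23 = n * 6.022
N / 1e23 = 4.772 * 6.022
N / 1e23 = 28.736984, rounded to 4 dp:

28.7370


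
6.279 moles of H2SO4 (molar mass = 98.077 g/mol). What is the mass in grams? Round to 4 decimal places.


mass = n * M
mass = 6.279 * 98.077
mass = 615.825483 g, rounded to 4 dp:

615.8255 g


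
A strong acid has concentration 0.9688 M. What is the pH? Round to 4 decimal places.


A strong acid dissociates completely, so [H+] equals the given concentration.
pH = -log10([H+]) = -log10(0.9688)
pH = 0.01376587, rounded to 4 dp:

0.0138


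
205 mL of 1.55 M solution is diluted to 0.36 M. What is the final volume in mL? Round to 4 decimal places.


Dilution: M1*V1 = M2*V2, solve for V2.
V2 = M1*V1 / M2
V2 = 1.55 * 205 / 0.36
V2 = 317.75 / 0.36
V2 = 882.63888889 mL, rounded to 4 dp:

882.6389 mL


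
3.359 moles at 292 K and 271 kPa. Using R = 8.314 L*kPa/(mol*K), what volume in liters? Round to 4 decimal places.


PV = nRT, solve for V = nRT / P.
nRT = 3.359 * 8.314 * 292 = 8154.604
V = 8154.604 / 271
V = 30.09078967 L, rounded to 4 dp:

30.0908 L


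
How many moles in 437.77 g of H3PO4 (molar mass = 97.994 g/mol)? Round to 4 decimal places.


n = mass / M
n = 437.77 / 97.994
n = 4.46731433 mol, rounded to 4 dp:

4.4673 mol


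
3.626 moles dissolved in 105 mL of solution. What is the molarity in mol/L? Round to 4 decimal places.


Convert volume to liters: V_L = V_mL / 1000.
V_L = 105 / 1000 = 0.105 L
M = n / V_L = 3.626 / 0.105
M = 34.53333333 mol/L, rounded to 4 dp:

34.5333 mol/L


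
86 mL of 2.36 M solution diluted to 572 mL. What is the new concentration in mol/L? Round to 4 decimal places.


Dilution: M1*V1 = M2*V2, solve for M2.
M2 = M1*V1 / V2
M2 = 2.36 * 86 / 572
M2 = 202.96 / 572
M2 = 0.35482517 mol/L, rounded to 4 dp:

0.3548 mol/L


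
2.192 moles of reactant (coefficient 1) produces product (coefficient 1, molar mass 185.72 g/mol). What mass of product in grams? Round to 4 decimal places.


Use the coefficient ratio to convert reactant moles to product moles, then multiply by the product's molar mass.
moles_P = moles_R * (coeff_P / coeff_R) = 2.192 * (1/1) = 2.192
mass_P = moles_P * M_P = 2.192 * 185.72
mass_P = 407.09824 g, rounded to 4 dp:

407.0982 g


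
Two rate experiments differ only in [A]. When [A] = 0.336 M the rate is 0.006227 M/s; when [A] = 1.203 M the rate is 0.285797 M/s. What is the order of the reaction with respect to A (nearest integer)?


Rate is proportional to [A]^n, so rate2/rate1 = ([A]2/[A]1)^n. Take logs to solve for n.
rate2/rate1 = 0.285797 / 0.006227 = 45.8964
[A]2/[A]1 = 1.203 / 0.336 = 3.5804
n = ln(45.8964) / ln(3.5804) = 3.0
Nearest integer order:

3


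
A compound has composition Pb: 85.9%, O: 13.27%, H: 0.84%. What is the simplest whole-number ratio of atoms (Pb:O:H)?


Assume 100 g of compound, divide each mass% by atomic mass to get moles, then normalize by the smallest to get a raw atom ratio.
Moles per 100 g: Pb: 85.9/207.2 = 0.4146, O: 13.27/15.999 = 0.8294, H: 0.84/1.008 = 0.8333
Raw ratio (divide by min = 0.4146): Pb: 1.0, O: 2.001, H: 2.01
Multiply by 1 to clear fractions: Pb: 1.0 ~= 1, O: 2.001 ~= 2, H: 2.01 ~= 2
Reduce by GCD to get the simplest whole-number ratio:

1:2:2


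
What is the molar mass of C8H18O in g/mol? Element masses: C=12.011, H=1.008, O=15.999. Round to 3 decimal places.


M = sum(count * atomic_mass) over atoms.
M = 8*12.011 + 18*1.008 + 1*15.999
M = 96.088 + 18.144 + 15.999
M = 130.231 g/mol, rounded to 3 dp:

130.231 g/mol


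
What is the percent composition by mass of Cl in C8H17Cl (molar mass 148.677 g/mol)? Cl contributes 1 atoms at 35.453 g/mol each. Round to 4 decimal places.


pct = 100 * (n_elem * M_elem) / M_total
mass_contribution = 1 * 35.453 = 35.453 g/mol
pct = 100 * 35.453 / 148.677
pct = 23.84565198 %, rounded to 4 dp:

23.8457 %


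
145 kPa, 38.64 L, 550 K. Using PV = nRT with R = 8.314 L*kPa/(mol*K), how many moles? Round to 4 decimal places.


PV = nRT, solve for n = PV / (RT).
PV = 145 * 38.64 = 5602.8
RT = 8.314 * 550 = 4572.7
n = 5602.8 / 4572.7
n = 1.22527172 mol, rounded to 4 dp:

1.2253 mol


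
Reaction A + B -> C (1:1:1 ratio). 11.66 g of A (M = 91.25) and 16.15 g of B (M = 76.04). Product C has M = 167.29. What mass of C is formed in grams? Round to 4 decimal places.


Find moles of each reactant; the smaller value is the limiting reagent in a 1:1:1 reaction, so moles_C equals moles of the limiter.
n_A = mass_A / M_A = 11.66 / 91.25 = 0.127781 mol
n_B = mass_B / M_B = 16.15 / 76.04 = 0.212388 mol
Limiting reagent: A (smaller), n_limiting = 0.127781 mol
mass_C = n_limiting * M_C = 0.127781 * 167.29
mass_C = 21.37648349 g, rounded to 4 dp:

21.3765 g


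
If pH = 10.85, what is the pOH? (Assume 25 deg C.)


At 25 deg C, pH + pOH = 14.
pOH = 14 - pH = 14 - 10.85
pOH = 3.15:

3.15


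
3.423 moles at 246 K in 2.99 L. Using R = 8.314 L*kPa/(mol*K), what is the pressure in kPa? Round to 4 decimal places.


PV = nRT, solve for P = nRT / V.
nRT = 3.423 * 8.314 * 246 = 7000.8702
P = 7000.8702 / 2.99
P = 2341.42816054 kPa, rounded to 4 dp:

2341.4282 kPa


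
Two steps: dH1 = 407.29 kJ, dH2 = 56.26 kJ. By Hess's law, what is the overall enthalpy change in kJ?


Hess's law: enthalpy is a state function, so add the step enthalpies.
dH_total = dH1 + dH2 = 407.29 + (56.26)
dH_total = 463.55 kJ:

463.55 kJ


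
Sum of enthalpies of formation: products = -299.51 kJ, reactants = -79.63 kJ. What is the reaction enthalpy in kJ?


dH_rxn = sum(dH_f products) - sum(dH_f reactants)
dH_rxn = -299.51 - (-79.63)
dH_rxn = -219.88 kJ:

-219.88 kJ


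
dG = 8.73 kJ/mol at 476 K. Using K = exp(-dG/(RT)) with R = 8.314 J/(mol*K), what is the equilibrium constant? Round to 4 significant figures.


dG is in kJ/mol; multiply by 1000 to match R in J/(mol*K).
RT = 8.314 * 476 = 3957.464 J/mol
exponent = -dG*1000 / (RT) = -(8.73*1000) / 3957.464 = -2.20595816
K = exp(-2.20595816)
K = 0.11014494, rounded to 4 significant figures:

0.1101


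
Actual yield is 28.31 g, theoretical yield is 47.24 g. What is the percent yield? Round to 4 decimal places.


% yield = 100 * actual / theoretical
% yield = 100 * 28.31 / 47.24
% yield = 59.9280271 %, rounded to 4 dp:

59.9280 %


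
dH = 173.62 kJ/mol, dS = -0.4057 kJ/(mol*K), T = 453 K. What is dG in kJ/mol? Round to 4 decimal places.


Gibbs: dG = dH - T*dS (consistent units, dS already in kJ/(mol*K)).
T*dS = 453 * -0.4057 = -183.7821
dG = 173.62 - (-183.7821)
dG = 357.4021 kJ/mol, rounded to 4 dp:

357.4021 kJ/mol


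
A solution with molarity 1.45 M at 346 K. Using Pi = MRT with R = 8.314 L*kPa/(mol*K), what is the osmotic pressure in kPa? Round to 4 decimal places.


Osmotic pressure (van't Hoff): Pi = M*R*T.
RT = 8.314 * 346 = 2876.644
Pi = 1.45 * 2876.644
Pi = 4171.1338 kPa, rounded to 4 dp:

4171.1338 kPa


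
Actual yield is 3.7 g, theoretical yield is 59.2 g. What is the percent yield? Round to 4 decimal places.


% yield = 100 * actual / theoretical
% yield = 100 * 3.7 / 59.2
% yield = 6.25 %, rounded to 4 dp:

6.2500 %


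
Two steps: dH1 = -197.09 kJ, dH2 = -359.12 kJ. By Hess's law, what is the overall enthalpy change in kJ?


Hess's law: enthalpy is a state function, so add the step enthalpies.
dH_total = dH1 + dH2 = -197.09 + (-359.12)
dH_total = -556.21 kJ:

-556.21 kJ


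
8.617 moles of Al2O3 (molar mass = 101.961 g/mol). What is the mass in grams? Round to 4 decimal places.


mass = n * M
mass = 8.617 * 101.961
mass = 878.597937 g, rounded to 4 dp:

878.5979 g


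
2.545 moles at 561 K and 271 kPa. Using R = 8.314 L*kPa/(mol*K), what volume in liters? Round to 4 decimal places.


PV = nRT, solve for V = nRT / P.
nRT = 2.545 * 8.314 * 561 = 11870.2719
V = 11870.2719 / 271
V = 43.80174133 L, rounded to 4 dp:

43.8017 L


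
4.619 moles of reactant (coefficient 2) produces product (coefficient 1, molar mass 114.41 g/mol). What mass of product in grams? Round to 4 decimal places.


Use the coefficient ratio to convert reactant moles to product moles, then multiply by the product's molar mass.
moles_P = moles_R * (coeff_P / coeff_R) = 4.619 * (1/2) = 2.3095
mass_P = moles_P * M_P = 2.3095 * 114.41
mass_P = 264.229895 g, rounded to 4 dp:

264.2299 g


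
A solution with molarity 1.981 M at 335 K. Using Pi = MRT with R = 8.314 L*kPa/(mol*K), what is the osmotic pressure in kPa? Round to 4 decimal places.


Osmotic pressure (van't Hoff): Pi = M*R*T.
RT = 8.314 * 335 = 2785.19
Pi = 1.981 * 2785.19
Pi = 5517.46139 kPa, rounded to 4 dp:

5517.4614 kPa


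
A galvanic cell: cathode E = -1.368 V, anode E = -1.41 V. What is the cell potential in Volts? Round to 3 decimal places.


Standard cell potential: E_cell = E_cathode - E_anode.
E_cell = -1.368 - (-1.41)
E_cell = 0.042 V, rounded to 3 dp:

0.042 V


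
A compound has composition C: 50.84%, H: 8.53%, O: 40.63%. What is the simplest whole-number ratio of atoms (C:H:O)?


Assume 100 g of compound, divide each mass% by atomic mass to get moles, then normalize by the smallest to get a raw atom ratio.
Moles per 100 g: C: 50.84/12.011 = 4.2328, H: 8.53/1.008 = 8.4623, O: 40.63/15.999 = 2.5395
Raw ratio (divide by min = 2.5395): C: 1.667, H: 3.332, O: 1.0
Multiply by 3 to clear fractions: C: 5.0 ~= 5, H: 9.997 ~= 10, O: 3.0 ~= 3
Reduce by GCD to get the simplest whole-number ratio:

5:10:3


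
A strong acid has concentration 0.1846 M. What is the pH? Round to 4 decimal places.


A strong acid dissociates completely, so [H+] equals the given concentration.
pH = -log10([H+]) = -log10(0.1846)
pH = 0.7337683, rounded to 4 dp:

0.7338


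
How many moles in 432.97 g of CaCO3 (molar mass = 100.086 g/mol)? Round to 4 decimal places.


n = mass / M
n = 432.97 / 100.086
n = 4.32597966 mol, rounded to 4 dp:

4.3260 mol


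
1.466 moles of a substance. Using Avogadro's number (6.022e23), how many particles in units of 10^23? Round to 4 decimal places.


N = n * NA, then divide by 1e23 for the requested units.
N / 1e23 = n * 6.022
N / 1e23 = 1.466 * 6.022
N / 1e23 = 8.828252, rounded to 4 dp:

8.8283


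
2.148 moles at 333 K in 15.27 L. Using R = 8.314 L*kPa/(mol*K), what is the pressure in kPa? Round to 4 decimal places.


PV = nRT, solve for P = nRT / V.
nRT = 2.148 * 8.314 * 333 = 5946.8712
P = 5946.8712 / 15.27
P = 389.44801572 kPa, rounded to 4 dp:

389.4480 kPa


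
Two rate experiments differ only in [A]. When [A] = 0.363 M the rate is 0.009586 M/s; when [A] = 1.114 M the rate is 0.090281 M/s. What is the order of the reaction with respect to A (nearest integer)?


Rate is proportional to [A]^n, so rate2/rate1 = ([A]2/[A]1)^n. Take logs to solve for n.
rate2/rate1 = 0.090281 / 0.009586 = 9.418
[A]2/[A]1 = 1.114 / 0.363 = 3.0689
n = ln(9.418) / ln(3.0689) = 2.0
Nearest integer order:

2


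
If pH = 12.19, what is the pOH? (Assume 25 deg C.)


At 25 deg C, pH + pOH = 14.
pOH = 14 - pH = 14 - 12.19
pOH = 1.81:

1.81


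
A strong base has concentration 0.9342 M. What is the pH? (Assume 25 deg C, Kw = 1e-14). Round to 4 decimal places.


A strong base dissociates completely, so [OH-] equals the given concentration.
pOH = -log10([OH-]) = -log10(0.9342) = 0.02956
pH = 14 - pOH = 14 - 0.02956
pH = 13.97044, rounded to 4 dp:

13.9704


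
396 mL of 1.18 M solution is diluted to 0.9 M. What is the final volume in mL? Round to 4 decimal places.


Dilution: M1*V1 = M2*V2, solve for V2.
V2 = M1*V1 / M2
V2 = 1.18 * 396 / 0.9
V2 = 467.28 / 0.9
V2 = 519.2 mL, rounded to 4 dp:

519.2000 mL


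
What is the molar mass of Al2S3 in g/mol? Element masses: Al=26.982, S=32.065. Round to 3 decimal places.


M = sum(count * atomic_mass) over atoms.
M = 2*26.982 + 3*32.065
M = 53.964 + 96.195
M = 150.159 g/mol, rounded to 3 dp:

150.159 g/mol


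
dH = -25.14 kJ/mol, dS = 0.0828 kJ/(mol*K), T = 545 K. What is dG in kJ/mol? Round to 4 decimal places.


Gibbs: dG = dH - T*dS (consistent units, dS already in kJ/(mol*K)).
T*dS = 545 * 0.0828 = 45.126
dG = -25.14 - (45.126)
dG = -70.266 kJ/mol, rounded to 4 dp:

-70.2660 kJ/mol


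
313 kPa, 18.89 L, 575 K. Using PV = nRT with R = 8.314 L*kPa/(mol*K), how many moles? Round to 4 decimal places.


PV = nRT, solve for n = PV / (RT).
PV = 313 * 18.89 = 5912.57
RT = 8.314 * 575 = 4780.55
n = 5912.57 / 4780.55
n = 1.23679702 mol, rounded to 4 dp:

1.2368 mol


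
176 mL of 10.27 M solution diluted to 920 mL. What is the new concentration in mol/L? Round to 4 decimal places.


Dilution: M1*V1 = M2*V2, solve for M2.
M2 = M1*V1 / V2
M2 = 10.27 * 176 / 920
M2 = 1807.52 / 920
M2 = 1.96469565 mol/L, rounded to 4 dp:

1.9647 mol/L


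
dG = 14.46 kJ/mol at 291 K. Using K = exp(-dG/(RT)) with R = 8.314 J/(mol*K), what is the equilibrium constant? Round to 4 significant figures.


dG is in kJ/mol; multiply by 1000 to match R in J/(mol*K).
RT = 8.314 * 291 = 2419.374 J/mol
exponent = -dG*1000 / (RT) = -(14.46*1000) / 2419.374 = -5.97675266
K = exp(-5.97675266)
K = 0.0025370516, rounded to 4 significant figures:

0.002537


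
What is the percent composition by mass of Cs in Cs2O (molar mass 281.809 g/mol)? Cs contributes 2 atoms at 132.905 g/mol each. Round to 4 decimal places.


pct = 100 * (n_elem * M_elem) / M_total
mass_contribution = 2 * 132.905 = 265.81 g/mol
pct = 100 * 265.81 / 281.809
pct = 94.32275052 %, rounded to 4 dp:

94.3228 %


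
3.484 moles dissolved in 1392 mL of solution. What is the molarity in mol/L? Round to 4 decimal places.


Convert volume to liters: V_L = V_mL / 1000.
V_L = 1392 / 1000 = 1.392 L
M = n / V_L = 3.484 / 1.392
M = 2.50287356 mol/L, rounded to 4 dp:

2.5029 mol/L


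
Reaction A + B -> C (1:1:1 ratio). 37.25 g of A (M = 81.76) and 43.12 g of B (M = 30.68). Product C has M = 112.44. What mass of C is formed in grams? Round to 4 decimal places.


Find moles of each reactant; the smaller value is the limiting reagent in a 1:1:1 reaction, so moles_C equals moles of the limiter.
n_A = mass_A / M_A = 37.25 / 81.76 = 0.455602 mol
n_B = mass_B / M_B = 43.12 / 30.68 = 1.405476 mol
Limiting reagent: A (smaller), n_limiting = 0.455602 mol
mass_C = n_limiting * M_C = 0.455602 * 112.44
mass_C = 51.22788888 g, rounded to 4 dp:

51.2279 g


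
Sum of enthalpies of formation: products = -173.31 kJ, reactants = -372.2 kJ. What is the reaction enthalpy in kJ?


dH_rxn = sum(dH_f products) - sum(dH_f reactants)
dH_rxn = -173.31 - (-372.2)
dH_rxn = 198.89 kJ:

198.89 kJ


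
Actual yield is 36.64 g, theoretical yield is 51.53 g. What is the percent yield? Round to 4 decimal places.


% yield = 100 * actual / theoretical
% yield = 100 * 36.64 / 51.53
% yield = 71.10421114 %, rounded to 4 dp:

71.1042 %


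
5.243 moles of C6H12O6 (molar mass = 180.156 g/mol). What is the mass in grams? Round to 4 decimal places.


mass = n * M
mass = 5.243 * 180.156
mass = 944.557908 g, rounded to 4 dp:

944.5579 g


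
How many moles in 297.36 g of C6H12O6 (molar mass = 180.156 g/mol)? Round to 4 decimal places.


n = mass / M
n = 297.36 / 180.156
n = 1.65056951 mol, rounded to 4 dp:

1.6506 mol


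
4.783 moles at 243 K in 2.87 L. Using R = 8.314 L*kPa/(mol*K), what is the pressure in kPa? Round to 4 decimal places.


PV = nRT, solve for P = nRT / V.
nRT = 4.783 * 8.314 * 243 = 9663.1045
P = 9663.1045 / 2.87
P = 3366.93536585 kPa, rounded to 4 dp:

3366.9354 kPa


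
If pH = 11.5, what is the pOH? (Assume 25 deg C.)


At 25 deg C, pH + pOH = 14.
pOH = 14 - pH = 14 - 11.5
pOH = 2.5:

2.50


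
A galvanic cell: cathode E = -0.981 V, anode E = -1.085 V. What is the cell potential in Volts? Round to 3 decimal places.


Standard cell potential: E_cell = E_cathode - E_anode.
E_cell = -0.981 - (-1.085)
E_cell = 0.104 V, rounded to 3 dp:

0.104 V


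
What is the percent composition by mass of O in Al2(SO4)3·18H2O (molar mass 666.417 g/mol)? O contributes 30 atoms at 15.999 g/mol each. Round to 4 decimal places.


pct = 100 * (n_elem * M_elem) / M_total
mass_contribution = 30 * 15.999 = 479.97 g/mol
pct = 100 * 479.97 / 666.417
pct = 72.02247242 %, rounded to 4 dp:

72.0225 %


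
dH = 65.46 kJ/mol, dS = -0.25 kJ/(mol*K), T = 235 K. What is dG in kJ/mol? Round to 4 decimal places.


Gibbs: dG = dH - T*dS (consistent units, dS already in kJ/(mol*K)).
T*dS = 235 * -0.25 = -58.75
dG = 65.46 - (-58.75)
dG = 124.21 kJ/mol, rounded to 4 dp:

124.2100 kJ/mol


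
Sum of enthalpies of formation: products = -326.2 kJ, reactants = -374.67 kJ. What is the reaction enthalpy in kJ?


dH_rxn = sum(dH_f products) - sum(dH_f reactants)
dH_rxn = -326.2 - (-374.67)
dH_rxn = 48.47 kJ:

48.47 kJ


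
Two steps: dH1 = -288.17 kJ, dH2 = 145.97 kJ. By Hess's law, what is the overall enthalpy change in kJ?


Hess's law: enthalpy is a state function, so add the step enthalpies.
dH_total = dH1 + dH2 = -288.17 + (145.97)
dH_total = -142.2 kJ:

-142.20 kJ


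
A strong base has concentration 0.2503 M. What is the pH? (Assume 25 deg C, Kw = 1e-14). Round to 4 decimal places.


A strong base dissociates completely, so [OH-] equals the given concentration.
pOH = -log10([OH-]) = -log10(0.2503) = 0.601539
pH = 14 - pOH = 14 - 0.601539
pH = 13.398461, rounded to 4 dp:

13.3985


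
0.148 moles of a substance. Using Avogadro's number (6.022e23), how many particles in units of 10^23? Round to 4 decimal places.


N = n * NA, then divide by 1e23 for the requested units.
N / 1e23 = n * 6.022
N / 1e23 = 0.148 * 6.022
N / 1e23 = 0.891256, rounded to 4 dp:

0.8913


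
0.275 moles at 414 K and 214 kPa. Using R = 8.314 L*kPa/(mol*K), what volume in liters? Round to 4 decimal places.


PV = nRT, solve for V = nRT / P.
nRT = 0.275 * 8.314 * 414 = 946.5489
V = 946.5489 / 214
V = 4.4231257 L, rounded to 4 dp:

4.4231 L


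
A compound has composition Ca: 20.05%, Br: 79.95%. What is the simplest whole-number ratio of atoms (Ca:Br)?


Assume 100 g of compound, divide each mass% by atomic mass to get moles, then normalize by the smallest to get a raw atom ratio.
Moles per 100 g: Ca: 20.05/40.078 = 0.5003, Br: 79.95/79.904 = 1.0006
Raw ratio (divide by min = 0.5003): Ca: 1.0, Br: 2.0
Multiply by 1 to clear fractions: Ca: 1.0 ~= 1, Br: 2.0 ~= 2
Reduce by GCD to get the simplest whole-number ratio:

1:2


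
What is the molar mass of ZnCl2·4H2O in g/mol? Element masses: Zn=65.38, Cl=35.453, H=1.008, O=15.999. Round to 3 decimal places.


M = sum(count * atomic_mass) over atoms.
M = 1*65.38 + 2*35.453 + 8*1.008 + 4*15.999
M = 65.38 + 70.906 + 8.064 + 63.996
M = 208.346 g/mol, rounded to 3 dp:

208.346 g/mol
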